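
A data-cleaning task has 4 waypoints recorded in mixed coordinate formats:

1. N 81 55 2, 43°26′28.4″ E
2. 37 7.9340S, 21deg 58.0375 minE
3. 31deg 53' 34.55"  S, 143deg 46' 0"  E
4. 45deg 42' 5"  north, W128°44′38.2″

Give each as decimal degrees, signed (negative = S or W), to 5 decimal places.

1. 81.91722, 43.44122
2. -37.13223, 21.96729
3. -31.89293, 143.76667
4. 45.70139, -128.74394

Point 1:
  φ: 55′ + 2″ = 55.03333′; 81 + 55.03333/60 = 81.917222
  N → positive
  λ: 43° + 26/60 + 28.4/3600 = 43 + 0.433333 + 0.007889 = 43.441222
  E ⇒ keep positive
Point 2:
  Latitude: 7.934′ = 0.132233°; total 37.132233
  hemisphere S, so the sign is −
  λ: 21 + 58.0375/60 = 21.967292
  E → positive
Point 3:
  Latitude: 31 + 53/60 + 34.55/3600 = 31.892931
  S → negative
  λ: 46′ + 0″ = 46.00000′; 143 + 46.00000/60 = 143.766667
  E ⇒ keep positive
Point 4:
  Lat: 42′ + 5″ = 42.08333′; 45 + 42.08333/60 = 45.701389
  N → positive
  Lon: 44′ + 38.2″ = 44.63667′; 128 + 44.63667/60 = 128.743944
  hemisphere W, so the sign is −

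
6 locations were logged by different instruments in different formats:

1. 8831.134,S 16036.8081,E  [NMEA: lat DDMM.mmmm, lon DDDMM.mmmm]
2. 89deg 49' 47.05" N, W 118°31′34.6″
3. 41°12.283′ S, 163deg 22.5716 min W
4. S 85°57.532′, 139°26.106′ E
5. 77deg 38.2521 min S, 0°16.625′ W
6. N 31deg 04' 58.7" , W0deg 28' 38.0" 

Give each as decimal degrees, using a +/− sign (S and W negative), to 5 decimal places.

1. -88.51890, 160.61347
2. 89.82974, -118.52628
3. -41.20472, -163.37619
4. -85.95887, 139.43510
5. -77.63754, -0.27708
6. 31.08297, -0.47722

Point 1:
  φ: split at 2 digits → 88° and 31.134′; 88 + 31.134/60 = 88.518900
  hemisphere S, so the sign is −
  Lon: degrees = first 3 digits = 160, minutes = 36.8081; 160 + 36.8081/60 = 160.613468
  E → positive
Point 2:
  φ: 49′ + 47.05″ = 49.78417′; 89 + 49.78417/60 = 89.829736
  N → positive
  Longitude: 118° + 31/60 + 34.6/3600 = 118 + 0.516667 + 0.009611 = 118.526278
  W → negative
Point 3:
  Lat: 41 + 12.283/60 = 41.204717
  hemisphere S, so the sign is −
  Lon: 163 + 22.5716/60 = 163.376193
  W ⇒ negate
Point 4:
  φ: 57.532′ = 0.958867°; total 85.958867
  hemisphere S, so the sign is −
  Longitude: 139 + 26.106/60 = 139.435100
  E ⇒ keep positive
Point 5:
  Latitude: 38.2521′ = 0.637535°; total 77.637535
  S → negative
  Longitude: 16.625′ = 0.277083°; total 0.277083
  W ⇒ negate
Point 6:
  Latitude: 31 + 4/60 + 58.7/3600 = 31.082972
  N → positive
  λ: 28′ + 38″ = 28.63333′; 0 + 28.63333/60 = 0.477222
  W → negative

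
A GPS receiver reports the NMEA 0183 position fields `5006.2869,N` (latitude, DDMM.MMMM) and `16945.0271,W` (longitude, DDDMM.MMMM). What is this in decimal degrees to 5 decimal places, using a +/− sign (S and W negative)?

φ: split at 2 digits → 50° and 6.2869′; 50 + 6.2869/60 = 50.104782
N → positive
Longitude: degrees = first 3 digits = 169, minutes = 45.0271; 169 + 45.0271/60 = 169.750452
W ⇒ negate

50.10478, -169.75045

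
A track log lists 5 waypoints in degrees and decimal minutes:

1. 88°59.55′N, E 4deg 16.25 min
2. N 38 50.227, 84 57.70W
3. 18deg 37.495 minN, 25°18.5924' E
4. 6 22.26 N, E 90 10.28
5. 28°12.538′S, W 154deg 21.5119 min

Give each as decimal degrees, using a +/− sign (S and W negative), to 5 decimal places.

1. 88.99250, 4.27083
2. 38.83712, -84.96167
3. 18.62492, 25.30987
4. 6.37100, 90.17133
5. -28.20897, -154.35853

Point 1:
  Lat: 59.55′ = 0.992500°; total 88.992500
  N → positive
  λ: 4 + 16.25/60 = 4.270833
  E → positive
Point 2:
  Lat: 38 + 50.227/60 = 38.837117
  N → positive
  λ: 57.7′ = 0.961667°; total 84.961667
  hemisphere W, so the sign is −
Point 3:
  φ: 18 + 37.495/60 = 18.624917
  N ⇒ keep positive
  Lon: 18.5924′ = 0.309873°; total 25.309873
  E → positive
Point 4:
  φ: 6 + 22.26/60 = 6.371000
  N → positive
  Lon: 10.28′ = 0.171333°; total 90.171333
  E → positive
Point 5:
  Lat: 28 + 12.538/60 = 28.208967
  S ⇒ negate
  λ: 154 + 21.5119/60 = 154.358532
  hemisphere W, so the sign is −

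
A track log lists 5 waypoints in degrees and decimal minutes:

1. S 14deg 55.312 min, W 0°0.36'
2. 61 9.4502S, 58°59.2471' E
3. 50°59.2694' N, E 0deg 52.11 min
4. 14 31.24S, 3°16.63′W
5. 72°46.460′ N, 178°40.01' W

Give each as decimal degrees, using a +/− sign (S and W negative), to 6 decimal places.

Point 1:
  φ: 55.312′ = 0.921867°; total 14.9218667
  S → negative
  Longitude: 0 + 0.36/60 = 0.0060000
  W ⇒ negate
Point 2:
  φ: 9.4502′ = 0.157503°; total 61.1575033
  S → negative
  λ: 59.2471′ = 0.987452°; total 58.9874517
  E → positive
Point 3:
  Latitude: 50 + 59.2694/60 = 50.9878233
  N → positive
  Longitude: 0 + 52.11/60 = 0.8685000
  E ⇒ keep positive
Point 4:
  Latitude: 31.24′ = 0.520667°; total 14.5206667
  S ⇒ negate
  λ: 16.63′ = 0.277167°; total 3.2771667
  W ⇒ negate
Point 5:
  Latitude: 72 + 46.46/60 = 72.7743333
  N → positive
  λ: 40.01′ = 0.666833°; total 178.6668333
  W → negative

1. -14.921867, -0.006000
2. -61.157503, 58.987452
3. 50.987823, 0.868500
4. -14.520667, -3.277167
5. 72.774333, -178.666833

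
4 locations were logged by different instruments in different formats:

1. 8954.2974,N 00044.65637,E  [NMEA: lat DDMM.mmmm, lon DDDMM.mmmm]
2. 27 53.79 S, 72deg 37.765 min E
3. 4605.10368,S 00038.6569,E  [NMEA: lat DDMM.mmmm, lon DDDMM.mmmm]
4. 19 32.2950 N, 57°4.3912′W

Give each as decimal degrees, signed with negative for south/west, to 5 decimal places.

Point 1:
  Lat: split at 2 digits → 89° and 54.2974′; 89 + 54.2974/60 = 89.904957
  N → positive
  λ: degrees = first 3 digits = 0, minutes = 44.65637; 0 + 44.65637/60 = 0.744273
  E ⇒ keep positive
Point 2:
  φ: 27 + 53.79/60 = 27.896500
  S → negative
  Longitude: 72 + 37.765/60 = 72.629417
  E ⇒ keep positive
Point 3:
  Lat: degrees = first 2 digits = 46, minutes = 5.10368; 46 + 5.10368/60 = 46.085061
  S → negative
  Lon: split at 3 digits → 000° and 38.6569′; 0 + 38.6569/60 = 0.644282
  E → positive
Point 4:
  Latitude: 19 + 32.295/60 = 19.538250
  N → positive
  Lon: 57 + 4.3912/60 = 57.073187
  W → negative

1. 89.90496, 0.74427
2. -27.89650, 72.62942
3. -46.08506, 0.64428
4. 19.53825, -57.07319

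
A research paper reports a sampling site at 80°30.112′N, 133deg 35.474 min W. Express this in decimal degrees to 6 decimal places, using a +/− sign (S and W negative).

Latitude: 80 + 30.112/60 = 80.5018667
N → positive
λ: 35.474′ = 0.591233°; total 133.5912333
hemisphere W, so the sign is −

80.501867, -133.591233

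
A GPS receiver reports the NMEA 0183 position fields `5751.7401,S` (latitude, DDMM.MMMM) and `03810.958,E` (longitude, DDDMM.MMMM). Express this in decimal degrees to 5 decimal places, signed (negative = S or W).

-57.86234, 38.18263

Lat: split at 2 digits → 57° and 51.7401′; 57 + 51.7401/60 = 57.862335
S → negative
Longitude: split at 3 digits → 038° and 10.958′; 38 + 10.958/60 = 38.182633
E ⇒ keep positive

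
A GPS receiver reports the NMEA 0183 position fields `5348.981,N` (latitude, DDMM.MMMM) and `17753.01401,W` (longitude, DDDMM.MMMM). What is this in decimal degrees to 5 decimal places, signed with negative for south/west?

φ: split at 2 digits → 53° and 48.981′; 53 + 48.981/60 = 53.816350
N → positive
λ: degrees = first 3 digits = 177, minutes = 53.01401; 177 + 53.01401/60 = 177.883567
hemisphere W, so the sign is −

53.81635, -177.88357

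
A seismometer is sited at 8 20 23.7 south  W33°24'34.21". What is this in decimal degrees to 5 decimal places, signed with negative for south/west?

Latitude: 8 + 20/60 + 23.7/3600 = 8.339917
S ⇒ negate
λ: 33 + 24/60 + 34.21/3600 = 33.409503
hemisphere W, so the sign is −

-8.33992, -33.40950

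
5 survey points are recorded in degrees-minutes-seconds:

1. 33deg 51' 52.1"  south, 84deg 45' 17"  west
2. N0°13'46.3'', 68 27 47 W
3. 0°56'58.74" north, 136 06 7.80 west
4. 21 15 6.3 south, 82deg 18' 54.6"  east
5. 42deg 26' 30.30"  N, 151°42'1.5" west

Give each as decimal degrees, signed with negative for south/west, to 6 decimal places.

1. -33.864472, -84.754722
2. 0.229528, -68.463056
3. 0.949650, -136.102167
4. -21.251750, 82.315167
5. 42.441750, -151.700417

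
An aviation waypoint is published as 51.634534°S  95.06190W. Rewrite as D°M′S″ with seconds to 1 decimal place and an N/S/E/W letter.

51°38′4.3″ S, 95°03′42.8″ W

Latitude: 0.634534° → 38.07204′; 0.07204 × 60 = 4.322″
Lon: 0.061900 × 60 = 3.71400′ → 3′, remainder × 60 = 42.840″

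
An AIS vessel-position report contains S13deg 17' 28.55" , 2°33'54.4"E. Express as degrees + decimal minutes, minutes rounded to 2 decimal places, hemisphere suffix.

Lat: 17 + 28.55/60 = 17.4758′
λ: seconds/60 = 0.90667; minutes = 33 + 0.90667 = 33.9067

13° 17.48′ S, 2° 33.91′ E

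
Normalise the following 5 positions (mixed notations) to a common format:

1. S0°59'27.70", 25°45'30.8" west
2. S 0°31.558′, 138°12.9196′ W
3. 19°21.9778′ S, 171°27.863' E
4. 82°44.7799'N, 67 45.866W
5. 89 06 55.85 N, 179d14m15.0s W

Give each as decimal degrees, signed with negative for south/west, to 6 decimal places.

Point 1:
  Lat: 59′ + 27.7″ = 59.46167′; 0 + 59.46167/60 = 0.9910278
  S ⇒ negate
  Longitude: 45′ + 30.8″ = 45.51333′; 25 + 45.51333/60 = 25.7585556
  hemisphere W, so the sign is −
Point 2:
  φ: 0 + 31.558/60 = 0.5259667
  hemisphere S, so the sign is −
  Longitude: 12.9196′ = 0.215327°; total 138.2153267
  hemisphere W, so the sign is −
Point 3:
  Latitude: 21.9778′ = 0.366297°; total 19.3662967
  hemisphere S, so the sign is −
  Lon: 27.863′ = 0.464383°; total 171.4643833
  E ⇒ keep positive
Point 4:
  Lat: 44.7799′ = 0.746332°; total 82.7463317
  N ⇒ keep positive
  λ: 67 + 45.866/60 = 67.7644333
  hemisphere W, so the sign is −
Point 5:
  φ: 6′ + 55.85″ = 6.93083′; 89 + 6.93083/60 = 89.1155139
  N → positive
  Lon: 14′ + 15″ = 14.25000′; 179 + 14.25000/60 = 179.2375000
  hemisphere W, so the sign is −

1. -0.991028, -25.758556
2. -0.525967, -138.215327
3. -19.366297, 171.464383
4. 82.746332, -67.764433
5. 89.115514, -179.237500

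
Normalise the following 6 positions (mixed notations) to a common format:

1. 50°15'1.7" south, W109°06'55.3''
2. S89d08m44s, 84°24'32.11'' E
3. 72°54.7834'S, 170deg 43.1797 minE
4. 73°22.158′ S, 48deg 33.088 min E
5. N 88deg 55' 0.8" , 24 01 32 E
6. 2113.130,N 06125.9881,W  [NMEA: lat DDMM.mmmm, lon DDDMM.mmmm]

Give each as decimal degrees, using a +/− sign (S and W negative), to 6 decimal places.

Point 1:
  Lat: 50° + 15/60 + 1.7/3600 = 50 + 0.250000 + 0.000472 = 50.2504722
  S → negative
  Lon: 109 + 6/60 + 55.3/3600 = 109.1153611
  W → negative
Point 2:
  Lat: 89° + 8/60 + 44/3600 = 89 + 0.133333 + 0.012222 = 89.1455556
  hemisphere S, so the sign is −
  Longitude: 84° + 24/60 + 32.11/3600 = 84 + 0.400000 + 0.008919 = 84.4089194
  E → positive
Point 3:
  φ: 72 + 54.7834/60 = 72.9130567
  S ⇒ negate
  Lon: 170 + 43.1797/60 = 170.7196617
  E → positive
Point 4:
  φ: 73 + 22.158/60 = 73.3693000
  S → negative
  λ: 48 + 33.088/60 = 48.5514667
  E ⇒ keep positive
Point 5:
  φ: 88° + 55/60 + 0.8/3600 = 88 + 0.916667 + 0.000222 = 88.9168889
  N ⇒ keep positive
  Lon: 1′ + 32″ = 1.53333′; 24 + 1.53333/60 = 24.0255556
  E → positive
Point 6:
  φ: split at 2 digits → 21° and 13.13′; 21 + 13.13/60 = 21.2188333
  N → positive
  Longitude: degrees = first 3 digits = 61, minutes = 25.9881; 61 + 25.9881/60 = 61.4331350
  W → negative

1. -50.250472, -109.115361
2. -89.145556, 84.408919
3. -72.913057, 170.719662
4. -73.369300, 48.551467
5. 88.916889, 24.025556
6. 21.218833, -61.433135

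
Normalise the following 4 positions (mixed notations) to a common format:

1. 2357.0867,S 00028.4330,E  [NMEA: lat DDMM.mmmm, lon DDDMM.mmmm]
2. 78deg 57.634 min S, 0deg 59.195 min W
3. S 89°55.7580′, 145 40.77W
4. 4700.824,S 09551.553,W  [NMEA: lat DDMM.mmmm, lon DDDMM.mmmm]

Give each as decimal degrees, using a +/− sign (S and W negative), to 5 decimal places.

Point 1:
  φ: split at 2 digits → 23° and 57.0867′; 23 + 57.0867/60 = 23.951445
  S ⇒ negate
  Lon: degrees = first 3 digits = 0, minutes = 28.433; 0 + 28.433/60 = 0.473883
  E ⇒ keep positive
Point 2:
  φ: 57.634′ = 0.960567°; total 78.960567
  hemisphere S, so the sign is −
  Longitude: 0 + 59.195/60 = 0.986583
  hemisphere W, so the sign is −
Point 3:
  φ: 89 + 55.758/60 = 89.929300
  hemisphere S, so the sign is −
  Longitude: 145 + 40.77/60 = 145.679500
  W → negative
Point 4:
  φ: split at 2 digits → 47° and 0.824′; 47 + 0.824/60 = 47.013733
  S ⇒ negate
  Lon: degrees = first 3 digits = 95, minutes = 51.553; 95 + 51.553/60 = 95.859217
  W → negative

1. -23.95145, 0.47388
2. -78.96057, -0.98658
3. -89.92930, -145.67950
4. -47.01373, -95.85922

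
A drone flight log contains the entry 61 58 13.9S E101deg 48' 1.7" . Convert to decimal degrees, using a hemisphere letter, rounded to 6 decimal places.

Lat: 58′ + 13.9″ = 58.23167′; 61 + 58.23167/60 = 61.9705278
λ: 48′ + 1.7″ = 48.02833′; 101 + 48.02833/60 = 101.8004722

61.970528° S, 101.800472° E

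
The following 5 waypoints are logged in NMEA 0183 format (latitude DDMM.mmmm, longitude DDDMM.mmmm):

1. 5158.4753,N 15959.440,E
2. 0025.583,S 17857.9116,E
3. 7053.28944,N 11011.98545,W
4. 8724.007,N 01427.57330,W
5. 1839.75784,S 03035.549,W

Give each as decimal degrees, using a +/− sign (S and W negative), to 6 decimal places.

1. 51.974588, 159.990667
2. -0.426383, 178.965193
3. 70.888157, -110.199758
4. 87.400117, -14.459555
5. -18.662631, -30.592483

Point 1:
  Latitude: degrees = first 2 digits = 51, minutes = 58.4753; 51 + 58.4753/60 = 51.9745883
  N ⇒ keep positive
  Lon: split at 3 digits → 159° and 59.44′; 159 + 59.44/60 = 159.9906667
  E ⇒ keep positive
Point 2:
  φ: split at 2 digits → 00° and 25.583′; 0 + 25.583/60 = 0.4263833
  hemisphere S, so the sign is −
  λ: split at 3 digits → 178° and 57.9116′; 178 + 57.9116/60 = 178.9651933
  E → positive
Point 3:
  φ: degrees = first 2 digits = 70, minutes = 53.28944; 70 + 53.28944/60 = 70.8881573
  N ⇒ keep positive
  Lon: degrees = first 3 digits = 110, minutes = 11.98545; 110 + 11.98545/60 = 110.1997575
  hemisphere W, so the sign is −
Point 4:
  Lat: split at 2 digits → 87° and 24.007′; 87 + 24.007/60 = 87.4001167
  N ⇒ keep positive
  λ: degrees = first 3 digits = 14, minutes = 27.5733; 14 + 27.5733/60 = 14.4595550
  hemisphere W, so the sign is −
Point 5:
  Latitude: degrees = first 2 digits = 18, minutes = 39.75784; 18 + 39.75784/60 = 18.6626307
  hemisphere S, so the sign is −
  Lon: split at 3 digits → 030° and 35.549′; 30 + 35.549/60 = 30.5924833
  W ⇒ negate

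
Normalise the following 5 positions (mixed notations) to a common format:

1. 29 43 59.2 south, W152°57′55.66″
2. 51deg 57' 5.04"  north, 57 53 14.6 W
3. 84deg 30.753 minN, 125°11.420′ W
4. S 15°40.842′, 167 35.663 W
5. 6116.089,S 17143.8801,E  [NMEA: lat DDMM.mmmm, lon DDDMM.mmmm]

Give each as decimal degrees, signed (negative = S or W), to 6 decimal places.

1. -29.733111, -152.965461
2. 51.951400, -57.887389
3. 84.512550, -125.190333
4. -15.680700, -167.594383
5. -61.268150, 171.731335

Point 1:
  Latitude: 29° + 43/60 + 59.2/3600 = 29 + 0.716667 + 0.016444 = 29.7331111
  S ⇒ negate
  Lon: 152 + 57/60 + 55.66/3600 = 152.9654611
  W ⇒ negate
Point 2:
  φ: 51 + 57/60 + 5.04/3600 = 51.9514000
  N → positive
  Longitude: 57 + 53/60 + 14.6/3600 = 57.8873889
  W → negative
Point 3:
  φ: 30.753′ = 0.512550°; total 84.5125500
  N ⇒ keep positive
  Longitude: 11.42′ = 0.190333°; total 125.1903333
  hemisphere W, so the sign is −
Point 4:
  Latitude: 40.842′ = 0.680700°; total 15.6807000
  S ⇒ negate
  Longitude: 35.663′ = 0.594383°; total 167.5943833
  W ⇒ negate
Point 5:
  Lat: split at 2 digits → 61° and 16.089′; 61 + 16.089/60 = 61.2681500
  S ⇒ negate
  λ: split at 3 digits → 171° and 43.8801′; 171 + 43.8801/60 = 171.7313350
  E ⇒ keep positive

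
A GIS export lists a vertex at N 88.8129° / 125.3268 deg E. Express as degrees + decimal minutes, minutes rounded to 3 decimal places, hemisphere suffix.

φ: fractional part 0.812900 → 48.77400 minutes
λ: minutes = (125.326800 − 125) × 60 = 19.60800

88° 48.774′ N, 125° 19.608′ E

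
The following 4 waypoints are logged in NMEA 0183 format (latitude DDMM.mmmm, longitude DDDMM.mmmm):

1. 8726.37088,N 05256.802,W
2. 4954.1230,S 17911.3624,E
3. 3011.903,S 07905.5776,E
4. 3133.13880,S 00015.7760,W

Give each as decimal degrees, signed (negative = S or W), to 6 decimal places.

Point 1:
  Lat: degrees = first 2 digits = 87, minutes = 26.37088; 87 + 26.37088/60 = 87.4395147
  N ⇒ keep positive
  λ: degrees = first 3 digits = 52, minutes = 56.802; 52 + 56.802/60 = 52.9467000
  hemisphere W, so the sign is −
Point 2:
  Latitude: split at 2 digits → 49° and 54.123′; 49 + 54.123/60 = 49.9020500
  S → negative
  Lon: degrees = first 3 digits = 179, minutes = 11.3624; 179 + 11.3624/60 = 179.1893733
  E → positive
Point 3:
  Lat: split at 2 digits → 30° and 11.903′; 30 + 11.903/60 = 30.1983833
  S → negative
  Lon: split at 3 digits → 079° and 5.5776′; 79 + 5.5776/60 = 79.0929600
  E ⇒ keep positive
Point 4:
  φ: degrees = first 2 digits = 31, minutes = 33.1388; 31 + 33.1388/60 = 31.5523133
  S → negative
  λ: split at 3 digits → 000° and 15.776′; 0 + 15.776/60 = 0.2629333
  hemisphere W, so the sign is −

1. 87.439515, -52.946700
2. -49.902050, 179.189373
3. -30.198383, 79.092960
4. -31.552313, -0.262933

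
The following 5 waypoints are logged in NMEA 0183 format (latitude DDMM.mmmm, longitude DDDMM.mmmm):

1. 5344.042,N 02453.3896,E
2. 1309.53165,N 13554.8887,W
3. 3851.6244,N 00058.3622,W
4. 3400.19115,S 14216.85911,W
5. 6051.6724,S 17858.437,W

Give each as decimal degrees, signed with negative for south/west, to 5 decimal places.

Point 1:
  Lat: split at 2 digits → 53° and 44.042′; 53 + 44.042/60 = 53.734033
  N ⇒ keep positive
  Lon: degrees = first 3 digits = 24, minutes = 53.3896; 24 + 53.3896/60 = 24.889827
  E → positive
Point 2:
  φ: split at 2 digits → 13° and 9.53165′; 13 + 9.53165/60 = 13.158861
  N ⇒ keep positive
  Lon: degrees = first 3 digits = 135, minutes = 54.8887; 135 + 54.8887/60 = 135.914812
  W ⇒ negate
Point 3:
  Lat: degrees = first 2 digits = 38, minutes = 51.6244; 38 + 51.6244/60 = 38.860407
  N → positive
  λ: degrees = first 3 digits = 0, minutes = 58.3622; 0 + 58.3622/60 = 0.972703
  W → negative
Point 4:
  φ: split at 2 digits → 34° and 0.19115′; 34 + 0.19115/60 = 34.003186
  S ⇒ negate
  Lon: split at 3 digits → 142° and 16.85911′; 142 + 16.85911/60 = 142.280985
  hemisphere W, so the sign is −
Point 5:
  φ: split at 2 digits → 60° and 51.6724′; 60 + 51.6724/60 = 60.861207
  S → negative
  Lon: degrees = first 3 digits = 178, minutes = 58.437; 178 + 58.437/60 = 178.973950
  W ⇒ negate

1. 53.73403, 24.88983
2. 13.15886, -135.91481
3. 38.86041, -0.97270
4. -34.00319, -142.28099
5. -60.86121, -178.97395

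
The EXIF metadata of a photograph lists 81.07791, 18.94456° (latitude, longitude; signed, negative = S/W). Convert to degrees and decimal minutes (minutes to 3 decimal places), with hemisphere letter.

81° 4.675′ N, 18° 56.674′ E

φ: minutes = (81.077910 − 81) × 60 = 4.67460
Longitude: 18° + 0.944560 × 60 = 18° 56.67360′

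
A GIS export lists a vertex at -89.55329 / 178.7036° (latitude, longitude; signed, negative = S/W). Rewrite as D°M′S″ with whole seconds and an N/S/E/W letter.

89°33′12″ S, 178°42′13″ E

Latitude is negative → S; |value| = 89.553290
φ: 0.553290° → 33.19740′; 0.19740 × 60 = 11.84″
Lon: 0.703600 × 60 = 42.21600′ → 42′, remainder × 60 = 12.96″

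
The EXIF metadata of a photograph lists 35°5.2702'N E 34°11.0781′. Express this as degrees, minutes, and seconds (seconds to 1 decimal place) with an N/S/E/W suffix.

35°05′16.2″ N, 34°11′4.7″ E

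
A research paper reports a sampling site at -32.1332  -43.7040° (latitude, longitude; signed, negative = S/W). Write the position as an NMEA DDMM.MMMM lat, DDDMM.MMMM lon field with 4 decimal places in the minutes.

Latitude is negative → S; |value| = 32.133200
Lat: minutes = (32.133200 − 32) × 60 = 7.992000
Longitude is negative → W; |value| = 43.704000
λ: 43° + 0.704000 × 60 = 43° 42.240000′

3207.9920,S / 04342.2400,W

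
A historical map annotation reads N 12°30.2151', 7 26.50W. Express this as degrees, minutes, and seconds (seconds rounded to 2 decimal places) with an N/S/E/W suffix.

φ: fractional minutes 0.21510 × 60 = 12.9060″
Lon: 26.50000′ → 26′ and 0.50000 × 60 = 30.0000″

12°30′12.91″ N, 7°26′30.00″ W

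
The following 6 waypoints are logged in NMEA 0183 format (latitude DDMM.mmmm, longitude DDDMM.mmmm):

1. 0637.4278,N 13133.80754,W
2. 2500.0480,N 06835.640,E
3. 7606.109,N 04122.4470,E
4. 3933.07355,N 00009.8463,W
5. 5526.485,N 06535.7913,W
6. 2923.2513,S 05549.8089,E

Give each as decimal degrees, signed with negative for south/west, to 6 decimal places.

Point 1:
  Latitude: split at 2 digits → 06° and 37.4278′; 6 + 37.4278/60 = 6.6237967
  N → positive
  λ: split at 3 digits → 131° and 33.80754′; 131 + 33.80754/60 = 131.5634590
  hemisphere W, so the sign is −
Point 2:
  Latitude: degrees = first 2 digits = 25, minutes = 0.048; 25 + 0.048/60 = 25.0008000
  N → positive
  Longitude: split at 3 digits → 068° and 35.64′; 68 + 35.64/60 = 68.5940000
  E ⇒ keep positive
Point 3:
  φ: split at 2 digits → 76° and 6.109′; 76 + 6.109/60 = 76.1018167
  N ⇒ keep positive
  λ: degrees = first 3 digits = 41, minutes = 22.447; 41 + 22.447/60 = 41.3741167
  E → positive
Point 4:
  φ: degrees = first 2 digits = 39, minutes = 33.07355; 39 + 33.07355/60 = 39.5512258
  N → positive
  λ: degrees = first 3 digits = 0, minutes = 9.8463; 0 + 9.8463/60 = 0.1641050
  hemisphere W, so the sign is −
Point 5:
  φ: split at 2 digits → 55° and 26.485′; 55 + 26.485/60 = 55.4414167
  N ⇒ keep positive
  Lon: split at 3 digits → 065° and 35.7913′; 65 + 35.7913/60 = 65.5965217
  hemisphere W, so the sign is −
Point 6:
  Latitude: degrees = first 2 digits = 29, minutes = 23.2513; 29 + 23.2513/60 = 29.3875217
  hemisphere S, so the sign is −
  Longitude: degrees = first 3 digits = 55, minutes = 49.8089; 55 + 49.8089/60 = 55.8301483
  E ⇒ keep positive

1. 6.623797, -131.563459
2. 25.000800, 68.594000
3. 76.101817, 41.374117
4. 39.551226, -0.164105
5. 55.441417, -65.596522
6. -29.387522, 55.830148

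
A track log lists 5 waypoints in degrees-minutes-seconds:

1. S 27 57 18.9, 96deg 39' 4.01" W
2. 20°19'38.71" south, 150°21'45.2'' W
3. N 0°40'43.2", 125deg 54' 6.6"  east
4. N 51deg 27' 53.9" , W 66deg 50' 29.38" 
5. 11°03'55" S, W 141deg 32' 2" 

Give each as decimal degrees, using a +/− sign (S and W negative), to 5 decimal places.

Point 1:
  Lat: 27° + 57/60 + 18.9/3600 = 27 + 0.950000 + 0.005250 = 27.955250
  S → negative
  Lon: 96 + 39/60 + 4.01/3600 = 96.651114
  W ⇒ negate
Point 2:
  Latitude: 20° + 19/60 + 38.71/3600 = 20 + 0.316667 + 0.010753 = 20.327419
  S → negative
  Longitude: 150 + 21/60 + 45.2/3600 = 150.362556
  hemisphere W, so the sign is −
Point 3:
  Lat: 40′ + 43.2″ = 40.72000′; 0 + 40.72000/60 = 0.678667
  N ⇒ keep positive
  Lon: 54′ + 6.6″ = 54.11000′; 125 + 54.11000/60 = 125.901833
  E ⇒ keep positive
Point 4:
  Lat: 51° + 27/60 + 53.9/3600 = 51 + 0.450000 + 0.014972 = 51.464972
  N ⇒ keep positive
  Lon: 66 + 50/60 + 29.38/3600 = 66.841494
  W → negative
Point 5:
  Lat: 11° + 3/60 + 55/3600 = 11 + 0.050000 + 0.015278 = 11.065278
  S → negative
  Longitude: 141° + 32/60 + 2/3600 = 141 + 0.533333 + 0.000556 = 141.533889
  hemisphere W, so the sign is −

1. -27.95525, -96.65111
2. -20.32742, -150.36256
3. 0.67867, 125.90183
4. 51.46497, -66.84149
5. -11.06528, -141.53389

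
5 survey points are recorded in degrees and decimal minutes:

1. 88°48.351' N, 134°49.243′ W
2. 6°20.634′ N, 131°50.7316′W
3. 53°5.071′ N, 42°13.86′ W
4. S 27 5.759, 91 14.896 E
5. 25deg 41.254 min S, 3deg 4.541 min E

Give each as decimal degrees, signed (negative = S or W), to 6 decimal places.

1. 88.805850, -134.820717
2. 6.343900, -131.845527
3. 53.084517, -42.231000
4. -27.095983, 91.248267
5. -25.687567, 3.075683

Point 1:
  Lat: 48.351′ = 0.805850°; total 88.8058500
  N → positive
  Longitude: 134 + 49.243/60 = 134.8207167
  W → negative
Point 2:
  Lat: 6 + 20.634/60 = 6.3439000
  N → positive
  Lon: 131 + 50.7316/60 = 131.8455267
  hemisphere W, so the sign is −
Point 3:
  Lat: 5.071′ = 0.084517°; total 53.0845167
  N → positive
  Longitude: 13.86′ = 0.231000°; total 42.2310000
  W ⇒ negate
Point 4:
  Lat: 5.759′ = 0.095983°; total 27.0959833
  S → negative
  Longitude: 14.896′ = 0.248267°; total 91.2482667
  E ⇒ keep positive
Point 5:
  Lat: 25 + 41.254/60 = 25.6875667
  hemisphere S, so the sign is −
  Lon: 4.541′ = 0.075683°; total 3.0756833
  E ⇒ keep positive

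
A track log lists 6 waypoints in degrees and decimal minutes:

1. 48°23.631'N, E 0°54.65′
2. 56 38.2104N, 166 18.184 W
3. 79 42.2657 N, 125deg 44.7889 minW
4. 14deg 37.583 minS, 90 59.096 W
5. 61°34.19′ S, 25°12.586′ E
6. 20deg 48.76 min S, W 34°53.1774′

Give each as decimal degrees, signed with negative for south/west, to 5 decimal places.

1. 48.39385, 0.91083
2. 56.63684, -166.30307
3. 79.70443, -125.74648
4. -14.62638, -90.98493
5. -61.56983, 25.20977
6. -20.81267, -34.88629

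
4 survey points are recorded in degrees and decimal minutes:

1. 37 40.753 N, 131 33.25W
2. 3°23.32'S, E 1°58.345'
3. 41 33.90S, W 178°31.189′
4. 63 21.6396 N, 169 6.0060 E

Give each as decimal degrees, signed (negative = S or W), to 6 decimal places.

Point 1:
  φ: 40.753′ = 0.679217°; total 37.6792167
  N ⇒ keep positive
  Lon: 131 + 33.25/60 = 131.5541667
  W ⇒ negate
Point 2:
  φ: 23.32′ = 0.388667°; total 3.3886667
  hemisphere S, so the sign is −
  Longitude: 1 + 58.345/60 = 1.9724167
  E ⇒ keep positive
Point 3:
  φ: 33.9′ = 0.565000°; total 41.5650000
  hemisphere S, so the sign is −
  Longitude: 178 + 31.189/60 = 178.5198167
  hemisphere W, so the sign is −
Point 4:
  Latitude: 63 + 21.6396/60 = 63.3606600
  N ⇒ keep positive
  λ: 169 + 6.006/60 = 169.1001000
  E ⇒ keep positive

1. 37.679217, -131.554167
2. -3.388667, 1.972417
3. -41.565000, -178.519817
4. 63.360660, 169.100100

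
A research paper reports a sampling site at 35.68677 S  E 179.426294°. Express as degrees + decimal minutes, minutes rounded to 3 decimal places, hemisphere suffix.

35° 41.206′ S, 179° 25.578′ E

Latitude: 35° + 0.686770 × 60 = 35° 41.20620′
λ: 179° + 0.426294 × 60 = 179° 25.57764′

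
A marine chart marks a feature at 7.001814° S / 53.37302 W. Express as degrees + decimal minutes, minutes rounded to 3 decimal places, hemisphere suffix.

7° 0.109′ S, 53° 22.381′ W

Lat: 7° + 0.001814 × 60 = 7° 0.10884′
Lon: fractional part 0.373020 → 22.38120 minutes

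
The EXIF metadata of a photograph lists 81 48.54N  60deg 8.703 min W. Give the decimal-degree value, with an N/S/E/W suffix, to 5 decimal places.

Latitude: 48.54′ = 0.809000°; total 81.809000
Lon: 8.703′ = 0.145050°; total 60.145050

81.80900° N, 60.14505° W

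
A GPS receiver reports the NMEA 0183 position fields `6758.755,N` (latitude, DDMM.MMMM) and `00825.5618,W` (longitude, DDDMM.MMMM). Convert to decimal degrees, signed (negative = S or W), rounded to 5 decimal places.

Lat: degrees = first 2 digits = 67, minutes = 58.755; 67 + 58.755/60 = 67.979250
N → positive
Longitude: degrees = first 3 digits = 8, minutes = 25.5618; 8 + 25.5618/60 = 8.426030
W → negative

67.97925, -8.42603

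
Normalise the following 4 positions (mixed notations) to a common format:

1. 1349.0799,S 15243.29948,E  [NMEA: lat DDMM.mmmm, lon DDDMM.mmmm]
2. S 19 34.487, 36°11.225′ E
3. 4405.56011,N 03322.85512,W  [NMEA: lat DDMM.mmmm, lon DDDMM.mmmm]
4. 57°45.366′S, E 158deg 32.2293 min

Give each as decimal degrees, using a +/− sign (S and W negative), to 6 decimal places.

1. -13.817998, 152.721658
2. -19.574783, 36.187083
3. 44.092669, -33.380919
4. -57.756100, 158.537155

Point 1:
  Lat: split at 2 digits → 13° and 49.0799′; 13 + 49.0799/60 = 13.8179983
  S ⇒ negate
  Lon: split at 3 digits → 152° and 43.29948′; 152 + 43.29948/60 = 152.7216580
  E ⇒ keep positive
Point 2:
  Latitude: 34.487′ = 0.574783°; total 19.5747833
  S → negative
  λ: 11.225′ = 0.187083°; total 36.1870833
  E ⇒ keep positive
Point 3:
  Lat: split at 2 digits → 44° and 5.56011′; 44 + 5.56011/60 = 44.0926685
  N → positive
  Lon: degrees = first 3 digits = 33, minutes = 22.85512; 33 + 22.85512/60 = 33.3809187
  W → negative
Point 4:
  Lat: 57 + 45.366/60 = 57.7561000
  S → negative
  Longitude: 32.2293′ = 0.537155°; total 158.5371550
  E ⇒ keep positive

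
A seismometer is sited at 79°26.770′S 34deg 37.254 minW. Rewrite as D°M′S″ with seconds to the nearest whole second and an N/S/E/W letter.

79°26′46″ S, 34°37′15″ W

φ: fractional minutes 0.77000 × 60 = 46.20″
Lon: fractional minutes 0.25400 × 60 = 15.24″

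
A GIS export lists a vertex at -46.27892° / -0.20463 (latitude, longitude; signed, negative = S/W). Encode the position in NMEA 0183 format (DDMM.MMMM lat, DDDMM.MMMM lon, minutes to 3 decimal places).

Latitude is negative → S; |value| = 46.278920
φ: minutes = (46.278920 − 46) × 60 = 16.73520
Longitude is negative → W; |value| = 0.204630
Lon: 0° + 0.204630 × 60 = 0° 12.27780′

4616.735,S / 00012.278,W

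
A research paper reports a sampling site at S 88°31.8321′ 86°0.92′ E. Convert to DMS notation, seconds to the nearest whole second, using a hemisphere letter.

88°31′50″ S, 86°00′55″ E

Latitude: 31.83210′ → 31′ and 0.83210 × 60 = 49.93″
λ: 0.92000′ → 0′ and 0.92000 × 60 = 55.20″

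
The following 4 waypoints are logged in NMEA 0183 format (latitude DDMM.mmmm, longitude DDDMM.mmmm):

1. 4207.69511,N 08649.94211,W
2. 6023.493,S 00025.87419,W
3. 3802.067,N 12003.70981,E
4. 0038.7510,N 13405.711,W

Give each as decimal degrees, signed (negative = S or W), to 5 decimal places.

1. 42.12825, -86.83237
2. -60.39155, -0.43124
3. 38.03445, 120.06183
4. 0.64585, -134.09518

Point 1:
  Latitude: degrees = first 2 digits = 42, minutes = 7.69511; 42 + 7.69511/60 = 42.128252
  N → positive
  Longitude: degrees = first 3 digits = 86, minutes = 49.94211; 86 + 49.94211/60 = 86.832369
  W → negative
Point 2:
  Latitude: degrees = first 2 digits = 60, minutes = 23.493; 60 + 23.493/60 = 60.391550
  S → negative
  λ: degrees = first 3 digits = 0, minutes = 25.87419; 0 + 25.87419/60 = 0.431237
  hemisphere W, so the sign is −
Point 3:
  Latitude: split at 2 digits → 38° and 2.067′; 38 + 2.067/60 = 38.034450
  N ⇒ keep positive
  Longitude: degrees = first 3 digits = 120, minutes = 3.70981; 120 + 3.70981/60 = 120.061830
  E ⇒ keep positive
Point 4:
  Latitude: split at 2 digits → 00° and 38.751′; 0 + 38.751/60 = 0.645850
  N → positive
  Longitude: degrees = first 3 digits = 134, minutes = 5.711; 134 + 5.711/60 = 134.095183
  hemisphere W, so the sign is −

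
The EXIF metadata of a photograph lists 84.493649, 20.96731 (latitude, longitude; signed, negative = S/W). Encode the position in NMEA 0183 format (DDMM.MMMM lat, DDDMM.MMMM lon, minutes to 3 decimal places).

Lat: 84° + 0.493649 × 60 = 84° 29.61894′
Longitude: 20° + 0.967310 × 60 = 20° 58.03860′

8429.619,N / 02058.039,E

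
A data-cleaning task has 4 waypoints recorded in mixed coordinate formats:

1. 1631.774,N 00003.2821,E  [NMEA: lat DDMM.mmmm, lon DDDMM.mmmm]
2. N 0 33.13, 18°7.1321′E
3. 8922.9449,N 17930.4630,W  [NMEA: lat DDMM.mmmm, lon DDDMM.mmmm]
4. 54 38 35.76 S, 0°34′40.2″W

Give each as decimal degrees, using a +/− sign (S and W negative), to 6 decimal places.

1. 16.529567, 0.054702
2. 0.552167, 18.118868
3. 89.382415, -179.507717
4. -54.643267, -0.577833

Point 1:
  Latitude: degrees = first 2 digits = 16, minutes = 31.774; 16 + 31.774/60 = 16.5295667
  N ⇒ keep positive
  λ: split at 3 digits → 000° and 3.2821′; 0 + 3.2821/60 = 0.0547017
  E ⇒ keep positive
Point 2:
  φ: 0 + 33.13/60 = 0.5521667
  N → positive
  λ: 7.1321′ = 0.118868°; total 18.1188683
  E ⇒ keep positive
Point 3:
  φ: degrees = first 2 digits = 89, minutes = 22.9449; 89 + 22.9449/60 = 89.3824150
  N → positive
  Lon: degrees = first 3 digits = 179, minutes = 30.463; 179 + 30.463/60 = 179.5077167
  W → negative
Point 4:
  φ: 54 + 38/60 + 35.76/3600 = 54.6432667
  S → negative
  Longitude: 0° + 34/60 + 40.2/3600 = 0 + 0.566667 + 0.011167 = 0.5778333
  W → negative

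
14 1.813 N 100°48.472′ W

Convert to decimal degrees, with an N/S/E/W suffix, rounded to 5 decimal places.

14.03022° N, 100.80787° W

Latitude: 1.813′ = 0.030217°; total 14.030217
Lon: 48.472′ = 0.807867°; total 100.807867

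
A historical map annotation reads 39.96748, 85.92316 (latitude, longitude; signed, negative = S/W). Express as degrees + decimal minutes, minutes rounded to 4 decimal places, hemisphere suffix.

39° 58.0488′ N, 85° 55.3896′ E

φ: minutes = (39.967480 − 39) × 60 = 58.048800
Longitude: fractional part 0.923160 → 55.389600 minutes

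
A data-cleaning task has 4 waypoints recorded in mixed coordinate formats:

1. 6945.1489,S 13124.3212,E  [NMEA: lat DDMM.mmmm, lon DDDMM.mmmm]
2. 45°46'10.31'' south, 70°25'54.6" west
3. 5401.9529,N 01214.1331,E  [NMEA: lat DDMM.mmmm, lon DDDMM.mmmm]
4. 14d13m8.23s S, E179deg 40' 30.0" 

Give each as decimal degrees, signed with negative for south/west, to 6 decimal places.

1. -69.752482, 131.405353
2. -45.769531, -70.431833
3. 54.032548, 12.235552
4. -14.218953, 179.675000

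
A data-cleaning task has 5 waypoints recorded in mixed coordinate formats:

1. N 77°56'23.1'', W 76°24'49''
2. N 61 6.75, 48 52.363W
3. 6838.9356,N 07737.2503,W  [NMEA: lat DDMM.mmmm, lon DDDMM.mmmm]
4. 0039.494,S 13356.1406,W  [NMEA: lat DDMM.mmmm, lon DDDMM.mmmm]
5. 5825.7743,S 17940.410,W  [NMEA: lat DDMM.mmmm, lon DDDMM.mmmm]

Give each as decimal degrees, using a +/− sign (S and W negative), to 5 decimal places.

1. 77.93975, -76.41361
2. 61.11250, -48.87272
3. 68.64893, -77.62084
4. -0.65823, -133.93568
5. -58.42957, -179.67350

Point 1:
  Lat: 56′ + 23.1″ = 56.38500′; 77 + 56.38500/60 = 77.939750
  N → positive
  Longitude: 24′ + 49″ = 24.81667′; 76 + 24.81667/60 = 76.413611
  W → negative
Point 2:
  Lat: 61 + 6.75/60 = 61.112500
  N → positive
  λ: 48 + 52.363/60 = 48.872717
  hemisphere W, so the sign is −
Point 3:
  φ: degrees = first 2 digits = 68, minutes = 38.9356; 68 + 38.9356/60 = 68.648927
  N ⇒ keep positive
  Longitude: split at 3 digits → 077° and 37.2503′; 77 + 37.2503/60 = 77.620838
  hemisphere W, so the sign is −
Point 4:
  Lat: degrees = first 2 digits = 0, minutes = 39.494; 0 + 39.494/60 = 0.658233
  hemisphere S, so the sign is −
  Longitude: degrees = first 3 digits = 133, minutes = 56.1406; 133 + 56.1406/60 = 133.935677
  W → negative
Point 5:
  Latitude: degrees = first 2 digits = 58, minutes = 25.7743; 58 + 25.7743/60 = 58.429572
  S ⇒ negate
  Lon: degrees = first 3 digits = 179, minutes = 40.41; 179 + 40.41/60 = 179.673500
  hemisphere W, so the sign is −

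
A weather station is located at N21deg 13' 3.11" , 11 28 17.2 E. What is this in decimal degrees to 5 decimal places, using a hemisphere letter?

Latitude: 21° + 13/60 + 3.11/3600 = 21 + 0.216667 + 0.000864 = 21.217531
λ: 11° + 28/60 + 17.2/3600 = 11 + 0.466667 + 0.004778 = 11.471444

21.21753° N, 11.47144° E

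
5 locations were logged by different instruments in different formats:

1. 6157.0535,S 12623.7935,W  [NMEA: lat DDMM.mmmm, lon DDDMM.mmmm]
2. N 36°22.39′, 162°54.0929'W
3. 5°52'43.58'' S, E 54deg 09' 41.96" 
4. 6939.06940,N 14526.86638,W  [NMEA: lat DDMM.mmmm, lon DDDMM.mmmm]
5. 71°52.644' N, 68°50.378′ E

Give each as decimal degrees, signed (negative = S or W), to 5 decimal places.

1. -61.95089, -126.39656
2. 36.37317, -162.90155
3. -5.87877, 54.16166
4. 69.65116, -145.44777
5. 71.87740, 68.83963

Point 1:
  Latitude: degrees = first 2 digits = 61, minutes = 57.0535; 61 + 57.0535/60 = 61.950892
  S → negative
  Lon: degrees = first 3 digits = 126, minutes = 23.7935; 126 + 23.7935/60 = 126.396558
  hemisphere W, so the sign is −
Point 2:
  Lat: 36 + 22.39/60 = 36.373167
  N → positive
  λ: 54.0929′ = 0.901548°; total 162.901548
  hemisphere W, so the sign is −
Point 3:
  Lat: 5 + 52/60 + 43.58/3600 = 5.878772
  S ⇒ negate
  Longitude: 54° + 9/60 + 41.96/3600 = 54 + 0.150000 + 0.011656 = 54.161656
  E → positive
Point 4:
  φ: degrees = first 2 digits = 69, minutes = 39.0694; 69 + 39.0694/60 = 69.651157
  N ⇒ keep positive
  λ: split at 3 digits → 145° and 26.86638′; 145 + 26.86638/60 = 145.447773
  W ⇒ negate
Point 5:
  Lat: 71 + 52.644/60 = 71.877400
  N → positive
  Lon: 68 + 50.378/60 = 68.839633
  E → positive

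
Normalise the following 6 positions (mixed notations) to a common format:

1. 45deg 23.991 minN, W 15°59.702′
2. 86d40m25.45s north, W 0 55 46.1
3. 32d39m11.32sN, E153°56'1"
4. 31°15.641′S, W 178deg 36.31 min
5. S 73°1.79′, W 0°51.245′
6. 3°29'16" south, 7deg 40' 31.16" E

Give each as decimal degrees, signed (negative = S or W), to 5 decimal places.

1. 45.39985, -15.99503
2. 86.67374, -0.92947
3. 32.65314, 153.93361
4. -31.26068, -178.60517
5. -73.02983, -0.85408
6. -3.48778, 7.67532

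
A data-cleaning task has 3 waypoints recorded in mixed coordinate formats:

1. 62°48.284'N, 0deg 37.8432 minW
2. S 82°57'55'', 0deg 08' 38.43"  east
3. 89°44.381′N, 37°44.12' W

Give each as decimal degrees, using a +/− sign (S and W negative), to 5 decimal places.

1. 62.80473, -0.63072
2. -82.96528, 0.14401
3. 89.73968, -37.73533

Point 1:
  φ: 62 + 48.284/60 = 62.804733
  N ⇒ keep positive
  Lon: 0 + 37.8432/60 = 0.630720
  W → negative
Point 2:
  Latitude: 82 + 57/60 + 55/3600 = 82.965278
  hemisphere S, so the sign is −
  Longitude: 8′ + 38.43″ = 8.64050′; 0 + 8.64050/60 = 0.144008
  E → positive
Point 3:
  Latitude: 44.381′ = 0.739683°; total 89.739683
  N ⇒ keep positive
  Longitude: 44.12′ = 0.735333°; total 37.735333
  W ⇒ negate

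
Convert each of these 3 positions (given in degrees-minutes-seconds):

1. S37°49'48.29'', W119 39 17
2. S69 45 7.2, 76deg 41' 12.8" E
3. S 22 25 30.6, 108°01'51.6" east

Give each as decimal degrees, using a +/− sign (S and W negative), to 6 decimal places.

1. -37.830081, -119.654722
2. -69.752000, 76.686889
3. -22.425167, 108.031000

Point 1:
  φ: 49′ + 48.29″ = 49.80483′; 37 + 49.80483/60 = 37.8300806
  S → negative
  λ: 119° + 39/60 + 17/3600 = 119 + 0.650000 + 0.004722 = 119.6547222
  hemisphere W, so the sign is −
Point 2:
  φ: 45′ + 7.2″ = 45.12000′; 69 + 45.12000/60 = 69.7520000
  S ⇒ negate
  λ: 41′ + 12.8″ = 41.21333′; 76 + 41.21333/60 = 76.6868889
  E ⇒ keep positive
Point 3:
  Latitude: 25′ + 30.6″ = 25.51000′; 22 + 25.51000/60 = 22.4251667
  hemisphere S, so the sign is −
  Longitude: 108 + 1/60 + 51.6/3600 = 108.0310000
  E ⇒ keep positive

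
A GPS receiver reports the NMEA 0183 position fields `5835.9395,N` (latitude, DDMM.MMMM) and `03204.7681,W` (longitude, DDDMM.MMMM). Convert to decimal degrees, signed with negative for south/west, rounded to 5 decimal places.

58.59899, -32.07947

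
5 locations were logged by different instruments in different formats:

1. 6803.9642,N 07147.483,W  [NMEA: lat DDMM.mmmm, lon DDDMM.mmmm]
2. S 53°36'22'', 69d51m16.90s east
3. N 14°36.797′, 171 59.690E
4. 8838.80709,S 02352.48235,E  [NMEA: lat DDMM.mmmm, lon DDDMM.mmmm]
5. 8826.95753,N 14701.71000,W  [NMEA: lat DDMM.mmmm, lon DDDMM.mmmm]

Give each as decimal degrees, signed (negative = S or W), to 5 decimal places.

1. 68.06607, -71.79138
2. -53.60611, 69.85469
3. 14.61328, 171.99483
4. -88.64678, 23.87471
5. 88.44929, -147.02850

Point 1:
  φ: degrees = first 2 digits = 68, minutes = 3.9642; 68 + 3.9642/60 = 68.066070
  N → positive
  Longitude: split at 3 digits → 071° and 47.483′; 71 + 47.483/60 = 71.791383
  hemisphere W, so the sign is −
Point 2:
  φ: 53° + 36/60 + 22/3600 = 53 + 0.600000 + 0.006111 = 53.606111
  S → negative
  λ: 69° + 51/60 + 16.9/3600 = 69 + 0.850000 + 0.004694 = 69.854694
  E ⇒ keep positive
Point 3:
  Lat: 14 + 36.797/60 = 14.613283
  N → positive
  Longitude: 171 + 59.69/60 = 171.994833
  E ⇒ keep positive
Point 4:
  Lat: degrees = first 2 digits = 88, minutes = 38.80709; 88 + 38.80709/60 = 88.646785
  S ⇒ negate
  Longitude: degrees = first 3 digits = 23, minutes = 52.48235; 23 + 52.48235/60 = 23.874706
  E ⇒ keep positive
Point 5:
  Lat: degrees = first 2 digits = 88, minutes = 26.95753; 88 + 26.95753/60 = 88.449292
  N ⇒ keep positive
  Lon: split at 3 digits → 147° and 1.71′; 147 + 1.71/60 = 147.028500
  hemisphere W, so the sign is −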